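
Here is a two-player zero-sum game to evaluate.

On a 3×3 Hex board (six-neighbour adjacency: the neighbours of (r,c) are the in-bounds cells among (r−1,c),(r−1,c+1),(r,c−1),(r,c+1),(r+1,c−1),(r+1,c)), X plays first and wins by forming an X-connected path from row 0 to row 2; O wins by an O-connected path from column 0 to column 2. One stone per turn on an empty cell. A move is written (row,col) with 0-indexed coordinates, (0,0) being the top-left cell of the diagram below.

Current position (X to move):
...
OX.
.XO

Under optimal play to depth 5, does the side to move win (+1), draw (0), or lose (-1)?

p1 X@[.../OX./.XO]: (0,0)[X../OX./.XO]+1* (0,1)[.X./OX./.XO]+1 (0,2)[..X/OX./.XO]+1 (1,2)[.../OXX/.XO]+1 (2,0)[.../OX./XXO]+1
p2 O@[X../OX./.XO]: (0,1)[XO./OX./.XO]-1* (0,2)[X.O/OX./.XO]-1 (1,2)[X../OXO/.XO]-1 (2,0)[X../OX./OXO]-1
p3 X@[XO./OX./.XO]: (0,2)[XOX/OX./.XO]+1* (1,2)[XO./OXX/.XO]-1 (2,0)[XO./OX./XXO]-1
p4 O@[XOX/OX./.XO] terminal -1; root [.../OX./.XO] d5

value(.../OX./.XO, X) = +1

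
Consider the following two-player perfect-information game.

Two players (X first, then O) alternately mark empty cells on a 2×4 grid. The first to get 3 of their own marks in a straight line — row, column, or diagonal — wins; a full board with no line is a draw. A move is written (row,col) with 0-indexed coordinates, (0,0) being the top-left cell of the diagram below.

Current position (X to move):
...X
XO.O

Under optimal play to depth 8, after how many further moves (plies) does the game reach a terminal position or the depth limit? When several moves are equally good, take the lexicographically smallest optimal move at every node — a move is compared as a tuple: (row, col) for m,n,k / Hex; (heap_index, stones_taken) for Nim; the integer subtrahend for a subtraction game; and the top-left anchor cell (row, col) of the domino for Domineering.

ply 1, X at ...X/XO.O | (0,0)=-1→X..X/XO.O; (0,1)=-1→.X.X/XO.O; (0,2)=-1→..XX/XO.O; (1,2)=+0→...X/XOXO*
ply 2, O at ...X/XOXO | (0,0)=+0→O..X/XOXO*; (0,1)=+0→.O.X/XOXO; (0,2)=+0→..OX/XOXO
ply 3, X at O..X/XOXO | (0,1)=+0→OX.X/XOXO*; (0,2)=+0→O.XX/XOXO
ply 4, O at OX.X/XOXO | (0,2)=+0→OXOX/XOXO*
ply 5: OXOX/XOXO is terminal +0 (X); from ...X/XO.O depth 8

PV length from [...X/XO.O]: 4 plies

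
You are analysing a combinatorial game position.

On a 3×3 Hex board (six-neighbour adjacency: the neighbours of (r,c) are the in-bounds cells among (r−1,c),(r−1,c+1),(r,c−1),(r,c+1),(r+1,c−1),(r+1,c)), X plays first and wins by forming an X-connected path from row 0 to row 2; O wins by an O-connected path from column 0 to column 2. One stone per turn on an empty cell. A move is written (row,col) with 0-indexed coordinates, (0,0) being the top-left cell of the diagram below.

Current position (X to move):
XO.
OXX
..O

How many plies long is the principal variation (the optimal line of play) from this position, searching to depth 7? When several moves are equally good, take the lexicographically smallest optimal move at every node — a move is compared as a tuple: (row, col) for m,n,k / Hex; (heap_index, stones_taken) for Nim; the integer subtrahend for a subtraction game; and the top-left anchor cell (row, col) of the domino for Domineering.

p1 X@[XO./OXX/..O]: (0,2)[XOX/OXX/..O]+1* (2,0)[XO./OXX/X.O]-1 (2,1)[XO./OXX/.XO]-1
p2 O@[XOX/OXX/..O]: (2,0)[XOX/OXX/O.O]-1* (2,1)[XOX/OXX/.OO]-1
p3 X@[XOX/OXX/O.O]: (2,1)[XOX/OXX/OXO]+1*
p4 O@[XOX/OXX/OXO] terminal -1; root [XO./OXX/..O] d7

PV length from [XO./OXX/..O]: 3 plies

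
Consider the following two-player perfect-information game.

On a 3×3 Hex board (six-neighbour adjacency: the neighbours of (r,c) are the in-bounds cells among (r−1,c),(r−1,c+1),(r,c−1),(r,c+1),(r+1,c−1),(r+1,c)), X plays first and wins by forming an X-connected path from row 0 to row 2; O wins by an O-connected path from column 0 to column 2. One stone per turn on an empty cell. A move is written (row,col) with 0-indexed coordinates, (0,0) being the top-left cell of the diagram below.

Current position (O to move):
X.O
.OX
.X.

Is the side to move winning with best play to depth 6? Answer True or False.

O winning at [X.O/.OX/.X.]: True

ply 1, O at X.O/.OX/.X. | (0,1)=+1→XOO/.OX/.X.*; (1,0)=+1→X.O/OOX/.X.; (2,0)=+1→X.O/.OX/OX.; (2,2)=+1→X.O/.OX/.XO
ply 2, X at XOO/.OX/.X. | (1,0)=-1→XOO/XOX/.X.*; (2,0)=-1→XOO/.OX/XX.; (2,2)=-1→XOO/.OX/.XX
ply 3, O at XOO/XOX/.X. | (2,0)=+1→XOO/XOX/OX.*; (2,2)=-1→XOO/XOX/.XO
ply 4: XOO/XOX/OX. is terminal -1 (X); from X.O/.OX/.X. depth 6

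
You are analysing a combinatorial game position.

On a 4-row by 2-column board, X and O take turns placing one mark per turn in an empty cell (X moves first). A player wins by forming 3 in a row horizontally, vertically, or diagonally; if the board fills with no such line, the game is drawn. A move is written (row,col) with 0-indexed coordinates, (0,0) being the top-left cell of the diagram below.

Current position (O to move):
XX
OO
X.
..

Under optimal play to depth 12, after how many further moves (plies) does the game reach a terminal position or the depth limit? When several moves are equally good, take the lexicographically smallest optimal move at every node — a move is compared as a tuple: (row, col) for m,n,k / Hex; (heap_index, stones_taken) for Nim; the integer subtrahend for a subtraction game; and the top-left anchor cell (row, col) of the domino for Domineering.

ply 1, O at XX/OO/X./.. | (2,1)=+0→XX/OO/XO/..*; (3,0)=+0→XX/OO/X./O.; (3,1)=+0→XX/OO/X./.O
ply 2, X at XX/OO/XO/.. | (3,0)=-1→XX/OO/XO/X.; (3,1)=+0→XX/OO/XO/.X*
ply 3, O at XX/OO/XO/.X | (3,0)=+0→XX/OO/XO/OX*
ply 4: XX/OO/XO/OX is terminal +0 (X); from XX/OO/X./.. depth 12

PV length from [XX/OO/X./..]: 3 plies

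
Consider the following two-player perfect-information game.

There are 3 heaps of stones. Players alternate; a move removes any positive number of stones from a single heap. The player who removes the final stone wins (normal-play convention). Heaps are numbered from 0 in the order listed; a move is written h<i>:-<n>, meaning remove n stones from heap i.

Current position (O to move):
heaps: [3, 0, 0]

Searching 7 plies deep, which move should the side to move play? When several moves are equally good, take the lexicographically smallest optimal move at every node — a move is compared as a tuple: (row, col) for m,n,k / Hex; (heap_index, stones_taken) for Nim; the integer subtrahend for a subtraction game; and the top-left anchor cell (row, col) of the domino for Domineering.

O's best at [(3,0,0)]: h0:-3

ply 1, O at (3,0,0) | h0:-1=-1→(2,0,0); h0:-2=-1→(1,0,0); h0:-3=+1→(0,0,0)*
ply 2: (0,0,0) is terminal -1 (X); from (3,0,0) depth 7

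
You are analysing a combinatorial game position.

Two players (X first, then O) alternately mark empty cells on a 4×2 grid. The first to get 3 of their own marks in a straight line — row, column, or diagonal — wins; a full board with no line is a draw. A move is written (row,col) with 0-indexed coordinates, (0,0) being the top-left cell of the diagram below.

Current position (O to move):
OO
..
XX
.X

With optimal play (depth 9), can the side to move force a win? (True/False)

p1 O@[OO/../XX/.X]: (1,0)[OO/O./XX/.X]-1 (1,1)[OO/.O/XX/.X]+0* (3,0)[OO/../XX/OX]-1
p2 X@[OO/.O/XX/.X]: (1,0)[OO/XO/XX/.X]+0* (3,0)[OO/.O/XX/XX]+0
p3 O@[OO/XO/XX/.X]: (3,0)[OO/XO/XX/OX]+0*
p4 X@[OO/XO/XX/OX] terminal +0; root [OO/../XX/.X] d9

O winning at [OO/../XX/.X]: False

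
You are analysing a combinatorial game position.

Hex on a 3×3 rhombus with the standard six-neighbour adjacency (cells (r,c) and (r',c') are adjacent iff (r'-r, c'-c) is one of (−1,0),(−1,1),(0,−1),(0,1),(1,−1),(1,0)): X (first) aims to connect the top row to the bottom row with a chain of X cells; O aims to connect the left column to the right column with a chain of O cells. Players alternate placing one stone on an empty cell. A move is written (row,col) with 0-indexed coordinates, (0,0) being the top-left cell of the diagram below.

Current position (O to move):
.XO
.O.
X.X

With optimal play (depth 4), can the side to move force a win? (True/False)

O winning at [.XO/.O./X.X]: True

p1 O@[.XO/.O./X.X]: (0,0)[OXO/.O./X.X]-1 (1,0)[.XO/OO./X.X]+1* (1,2)[.XO/.OO/X.X]-1 (2,1)[.XO/.O./XOX]-1
p2 X@[.XO/OO./X.X] terminal -1; root [.XO/.O./X.X] d4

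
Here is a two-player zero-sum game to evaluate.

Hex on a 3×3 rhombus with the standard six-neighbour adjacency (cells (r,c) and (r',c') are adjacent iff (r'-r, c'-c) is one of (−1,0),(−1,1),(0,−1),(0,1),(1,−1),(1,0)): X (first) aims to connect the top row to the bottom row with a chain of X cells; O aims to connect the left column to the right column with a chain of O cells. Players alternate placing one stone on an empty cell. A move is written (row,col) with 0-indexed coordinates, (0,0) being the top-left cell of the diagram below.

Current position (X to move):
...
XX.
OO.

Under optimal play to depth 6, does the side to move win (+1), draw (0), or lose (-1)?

value(.../XX./OO., X) = -1

[.../XX./OO.] X move#1: (0,0):-1/X../XX./OO.*, (0,1):-1/.X./XX./OO., (0,2):-1/..X/XX./OO., (1,2):-1/.../XXX/OO., (2,2):-1/.../XX./OOX
[X../XX./OO.] O move#2: (0,1):+1/XO./XX./OO.*, (0,2):+1/X.O/XX./OO., (1,2):+1/X../XXO/OO., (2,2):+1/X../XX./OOO
[XO./XX./OO.] X move#3: (0,2):-1/XOX/XX./OO.*, (1,2):-1/XO./XXX/OO., (2,2):-1/XO./XX./OOX
[XOX/XX./OO.] O move#4: (1,2):+1/XOX/XXO/OO.*, (2,2):+1/XOX/XX./OOO
[XOX/XXO/OO.] end (terminal -1, X#5); searched .../XX./OO. to 6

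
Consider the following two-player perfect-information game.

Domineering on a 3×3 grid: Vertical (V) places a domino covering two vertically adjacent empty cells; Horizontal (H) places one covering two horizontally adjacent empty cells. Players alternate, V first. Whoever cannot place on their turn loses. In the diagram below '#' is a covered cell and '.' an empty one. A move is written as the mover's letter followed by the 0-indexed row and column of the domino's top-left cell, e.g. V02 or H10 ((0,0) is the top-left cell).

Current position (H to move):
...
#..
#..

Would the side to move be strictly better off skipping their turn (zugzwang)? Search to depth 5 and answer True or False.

[.../#../#..] H move#1: H00:-1/##./#../#.., H01:-1/.##/#../#.., H11:+1/.../###/#..*, H21:-1/.../#../###
[.../###/#..] end (terminal -1, V#2); searched .../#../#.. to 5
if H skipped the turn, V would face:
~ [.../#../#..] V move#1: V01:+1/.#./##./#..*, V02:+1/..#/#.#/#.., V11:+1/.../##./##., V12:+1/.../#.#/#.#
~ [.#./##./#..] H move#2: H21:-1/.#./##./###*
~ [.#./##./###] V move#3: V02:+1/.##/###/###*
~ [.##/###/###] end (terminal -1, H#4); searched .../#../#.. to 5
compare (H): move=+1 vs pass=-1

zugzwang(.../#../#.., H) = False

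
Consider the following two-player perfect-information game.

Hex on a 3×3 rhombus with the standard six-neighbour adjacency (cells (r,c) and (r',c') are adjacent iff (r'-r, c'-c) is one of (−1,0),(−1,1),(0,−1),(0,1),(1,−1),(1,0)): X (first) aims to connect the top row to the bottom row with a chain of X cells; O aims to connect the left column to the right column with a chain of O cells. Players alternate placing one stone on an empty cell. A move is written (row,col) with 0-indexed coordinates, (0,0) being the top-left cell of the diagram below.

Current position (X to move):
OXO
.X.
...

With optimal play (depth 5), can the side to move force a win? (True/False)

X winning at [OXO/.X./...]: True

[OXO/.X./...] X move#1: (1,0):+1/OXO/XX./...*, (1,2):+1/OXO/.XX/..., (2,0):+1/OXO/.X./X.., (2,1):+1/OXO/.X./.X., (2,2):+1/OXO/.X./..X
[OXO/XX./...] O move#2: (1,2):-1/OXO/XXO/...*, (2,0):-1/OXO/XX./O.., (2,1):-1/OXO/XX./.O., (2,2):-1/OXO/XX./..O
[OXO/XXO/...] X move#3: (2,0):+1/OXO/XXO/X..*, (2,1):+1/OXO/XXO/.X., (2,2):+1/OXO/XXO/..X
[OXO/XXO/X..] end (terminal -1, O#4); searched OXO/.X./... to 5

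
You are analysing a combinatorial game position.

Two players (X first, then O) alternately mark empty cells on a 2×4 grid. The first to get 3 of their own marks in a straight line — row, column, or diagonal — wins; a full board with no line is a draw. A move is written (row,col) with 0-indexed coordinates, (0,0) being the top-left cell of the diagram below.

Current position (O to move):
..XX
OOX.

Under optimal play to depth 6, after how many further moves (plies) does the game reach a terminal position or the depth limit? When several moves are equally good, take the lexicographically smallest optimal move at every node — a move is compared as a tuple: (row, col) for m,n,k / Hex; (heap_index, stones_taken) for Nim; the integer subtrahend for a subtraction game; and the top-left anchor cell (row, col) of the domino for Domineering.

[..XX/OOX.] O move#1: (0,0):-1/O.XX/OOX., (0,1):+0/.OXX/OOX.*, (1,3):-1/..XX/OOXO
[.OXX/OOX.] X move#2: (0,0):+0/XOXX/OOX.*, (1,3):+0/.OXX/OOXX
[XOXX/OOX.] O move#3: (1,3):+0/XOXX/OOXO*
[XOXX/OOXO] end (terminal +0, X#4); searched ..XX/OOX. to 6

PV length from [..XX/OOX.]: 3 plies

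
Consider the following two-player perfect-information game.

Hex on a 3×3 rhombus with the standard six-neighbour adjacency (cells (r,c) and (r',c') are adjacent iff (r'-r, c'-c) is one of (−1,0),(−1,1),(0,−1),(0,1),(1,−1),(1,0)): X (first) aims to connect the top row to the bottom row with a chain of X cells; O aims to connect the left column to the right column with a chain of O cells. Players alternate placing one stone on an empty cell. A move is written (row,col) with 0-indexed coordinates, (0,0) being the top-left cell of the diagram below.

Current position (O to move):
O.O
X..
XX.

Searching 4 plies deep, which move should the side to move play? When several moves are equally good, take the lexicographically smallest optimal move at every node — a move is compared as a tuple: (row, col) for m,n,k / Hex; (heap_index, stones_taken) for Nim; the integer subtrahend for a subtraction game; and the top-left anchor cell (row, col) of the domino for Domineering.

p1 O@[O.O/X../XX.]: (0,1)[OOO/X../XX.]+1* (1,1)[O.O/XO./XX.]-1 (1,2)[O.O/X.O/XX.]-1 (2,2)[O.O/X../XXO]-1
p2 X@[OOO/X../XX.] terminal -1; root [O.O/X../XX.] d4

O's best at [O.O/X../XX.]: (0,1)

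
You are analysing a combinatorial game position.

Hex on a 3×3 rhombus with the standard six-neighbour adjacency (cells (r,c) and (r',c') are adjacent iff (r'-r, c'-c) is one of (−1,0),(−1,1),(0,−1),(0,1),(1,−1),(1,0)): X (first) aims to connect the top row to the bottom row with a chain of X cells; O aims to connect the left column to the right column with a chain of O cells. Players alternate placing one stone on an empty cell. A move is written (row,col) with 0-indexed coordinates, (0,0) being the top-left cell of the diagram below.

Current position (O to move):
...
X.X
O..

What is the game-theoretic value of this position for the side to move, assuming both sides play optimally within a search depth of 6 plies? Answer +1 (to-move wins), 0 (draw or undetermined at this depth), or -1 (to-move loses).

[.../X.X/O..] O move#1: (0,0):-1/O../X.X/O..*, (0,1):-1/.O./X.X/O.., (0,2):-1/..O/X.X/O.., (1,1):-1/.../XOX/O.., (2,1):-1/.../X.X/OO., (2,2):-1/.../X.X/O.O
[O../X.X/O..] X move#2: (0,1):+1/OX./X.X/O..*, (0,2):+1/O.X/X.X/O.., (1,1):+1/O../XXX/O.., (2,1):-1/O../X.X/OX., (2,2):-1/O../X.X/O.X
[OX./X.X/O..] O move#3: (0,2):-1/OXO/X.X/O..*, (1,1):-1/OX./XOX/O.., (2,1):-1/OX./X.X/OO., (2,2):-1/OX./X.X/O.O
[OXO/X.X/O..] X move#4: (1,1):+1/OXO/XXX/O..*, (2,1):-1/OXO/X.X/OX., (2,2):-1/OXO/X.X/O.X
[OXO/XXX/O..] O move#5: (2,1):-1/OXO/XXX/OO.*, (2,2):-1/OXO/XXX/O.O
[OXO/XXX/OO.] X move#6: (2,2):+1/OXO/XXX/OOX*
[OXO/XXX/OOX] end (terminal -1, O#7); searched .../X.X/O.. to 6

value(.../X.X/O.., O) = -1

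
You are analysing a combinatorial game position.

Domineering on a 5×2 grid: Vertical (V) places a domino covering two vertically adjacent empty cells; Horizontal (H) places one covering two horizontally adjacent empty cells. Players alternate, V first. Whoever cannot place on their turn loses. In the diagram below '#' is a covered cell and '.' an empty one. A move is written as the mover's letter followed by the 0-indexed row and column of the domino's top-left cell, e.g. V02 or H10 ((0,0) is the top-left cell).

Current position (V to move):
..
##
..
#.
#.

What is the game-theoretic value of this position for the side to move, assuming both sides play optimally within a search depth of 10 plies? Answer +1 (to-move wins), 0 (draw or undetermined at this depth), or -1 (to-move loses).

ply 1, V at ../##/../#./#. | V21=-1→../##/.#/##/#.*; V31=-1→../##/../##/##
ply 2, H at ../##/.#/##/#. | H00=+1→##/##/.#/##/#.*
ply 3: ##/##/.#/##/#. is terminal -1 (V); from ../##/../#./#. depth 10

value(../##/../#./#., V) = -1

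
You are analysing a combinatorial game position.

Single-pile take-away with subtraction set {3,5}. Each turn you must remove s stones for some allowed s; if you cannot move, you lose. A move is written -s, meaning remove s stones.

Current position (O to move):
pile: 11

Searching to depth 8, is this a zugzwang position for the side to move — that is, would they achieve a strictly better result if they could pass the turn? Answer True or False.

zugzwang(11, O) = False

p1 O@[11]: -3[8]+1* -5[6]-1
p2 X@[8]: -3[5]-1* -5[3]-1
p3 O@[5]: -3[2]+1* -5[0]+1
p4 X@[2] terminal -1; root [11] d8
pass branch (X moves first from the same position):
  | p1 X@[11]: -3[8]+1* -5[6]-1
  | p2 O@[8]: -3[5]-1* -5[3]-1
  | p3 X@[5]: -3[2]+1* -5[0]+1
  | p4 O@[2] terminal -1; root [11] d8
O moving scores +1; O passing scores -1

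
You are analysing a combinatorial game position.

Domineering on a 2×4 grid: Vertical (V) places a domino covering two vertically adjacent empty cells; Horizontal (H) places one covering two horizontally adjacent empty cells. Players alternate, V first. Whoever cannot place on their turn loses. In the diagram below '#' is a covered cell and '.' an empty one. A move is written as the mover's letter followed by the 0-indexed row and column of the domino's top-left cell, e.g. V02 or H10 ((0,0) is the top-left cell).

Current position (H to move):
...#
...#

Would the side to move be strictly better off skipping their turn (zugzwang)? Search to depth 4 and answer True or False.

zugzwang(...#/...#, H) = False

ply 1, H at ...#/...# | H00=+1→##.#/...#*; H01=+1→.###/...#; H10=+1→...#/##.#; H11=+1→...#/.###
ply 2, V at ##.#/...# | V02=-1→####/..##*
ply 3, H at ####/..## | H10=+1→####/####*
ply 4: ####/#### is terminal -1 (V); from ...#/...# depth 4
suppose H passes — search the same position with V to move:
pass> ply 1, V at ...#/...# | V00=-1→#..#/#..#; V01=+1→.#.#/.#.#*; V02=-1→..##/..##
pass> ply 2: .#.#/.#.# is terminal -1 (H); from ...#/...# depth 4
for H: play +1, pass -1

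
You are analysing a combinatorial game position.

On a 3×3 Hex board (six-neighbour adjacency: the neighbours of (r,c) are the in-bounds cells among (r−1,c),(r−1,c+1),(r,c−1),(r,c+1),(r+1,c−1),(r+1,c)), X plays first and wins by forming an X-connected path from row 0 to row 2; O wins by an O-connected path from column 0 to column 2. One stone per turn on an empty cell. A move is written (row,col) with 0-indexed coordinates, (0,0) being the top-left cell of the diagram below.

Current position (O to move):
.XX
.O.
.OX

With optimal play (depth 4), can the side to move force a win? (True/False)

p1 O@[.XX/.O./.OX]: (0,0)[OXX/.O./.OX]-1 (1,0)[.XX/OO./.OX]-1 (1,2)[.XX/.OO/.OX]+1* (2,0)[.XX/.O./OOX]-1
p2 X@[.XX/.OO/.OX]: (0,0)[XXX/.OO/.OX]-1* (1,0)[.XX/XOO/.OX]-1 (2,0)[.XX/.OO/XOX]-1
p3 O@[XXX/.OO/.OX]: (1,0)[XXX/OOO/.OX]+1* (2,0)[XXX/.OO/OOX]+1
p4 X@[XXX/OOO/.OX] terminal -1; root [.XX/.O./.OX] d4

O winning at [.XX/.O./.OX]: True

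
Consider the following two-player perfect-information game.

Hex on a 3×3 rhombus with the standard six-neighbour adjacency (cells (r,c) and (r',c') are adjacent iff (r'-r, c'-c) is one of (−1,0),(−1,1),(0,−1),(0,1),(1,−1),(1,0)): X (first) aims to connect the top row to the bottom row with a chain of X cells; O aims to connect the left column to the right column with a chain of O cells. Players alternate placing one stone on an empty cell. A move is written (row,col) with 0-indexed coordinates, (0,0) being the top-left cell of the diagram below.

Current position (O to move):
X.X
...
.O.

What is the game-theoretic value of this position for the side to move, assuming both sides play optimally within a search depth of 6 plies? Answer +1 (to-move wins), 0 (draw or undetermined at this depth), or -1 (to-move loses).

value(X.X/.../.O., O) = +1

p1 O@[X.X/.../.O.]: (0,1)[XOX/.../.O.]-1 (1,0)[X.X/O../.O.]+1* (1,1)[X.X/.O./.O.]+1 (1,2)[X.X/..O/.O.]-1 (2,0)[X.X/.../OO.]+1 (2,2)[X.X/.../.OO]-1
p2 X@[X.X/O../.O.]: (0,1)[XXX/O../.O.]-1* (1,1)[X.X/OX./.O.]-1 (1,2)[X.X/O.X/.O.]-1 (2,0)[X.X/O../XO.]-1 (2,2)[X.X/O../.OX]-1
p3 O@[XXX/O../.O.]: (1,1)[XXX/OO./.O.]+1* (1,2)[XXX/O.O/.O.]+1 (2,0)[XXX/O../OO.]+1 (2,2)[XXX/O../.OO]+1
p4 X@[XXX/OO./.O.]: (1,2)[XXX/OOX/.O.]-1* (2,0)[XXX/OO./XO.]-1 (2,2)[XXX/OO./.OX]-1
p5 O@[XXX/OOX/.O.]: (2,0)[XXX/OOX/OO.]-1 (2,2)[XXX/OOX/.OO]+1*
p6 X@[XXX/OOX/.OO] terminal -1; root [X.X/.../.O.] d6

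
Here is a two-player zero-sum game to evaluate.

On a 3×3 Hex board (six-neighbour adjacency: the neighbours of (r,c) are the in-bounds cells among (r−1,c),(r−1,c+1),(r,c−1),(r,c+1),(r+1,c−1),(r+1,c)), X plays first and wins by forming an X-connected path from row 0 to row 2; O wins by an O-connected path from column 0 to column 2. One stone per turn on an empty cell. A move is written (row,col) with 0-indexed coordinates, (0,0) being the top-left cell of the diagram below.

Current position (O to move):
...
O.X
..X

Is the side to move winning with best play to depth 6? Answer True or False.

O winning at [.../O.X/..X]: True

ply 1, O at .../O.X/..X | (0,0)=-1→O../O.X/..X; (0,1)=-1→.O./O.X/..X; (0,2)=+1→..O/O.X/..X*; (1,1)=-1→.../OOX/..X; (2,0)=-1→.../O.X/O.X; (2,1)=-1→.../O.X/.OX
ply 2, X at ..O/O.X/..X | (0,0)=-1→X.O/O.X/..X*; (0,1)=-1→.XO/O.X/..X; (1,1)=-1→..O/OXX/..X; (2,0)=-1→..O/O.X/X.X; (2,1)=-1→..O/O.X/.XX
ply 3, O at X.O/O.X/..X | (0,1)=+1→XOO/O.X/..X*; (1,1)=+1→X.O/OOX/..X; (2,0)=+1→X.O/O.X/O.X; (2,1)=+1→X.O/O.X/.OX
ply 4: XOO/O.X/..X is terminal -1 (X); from .../O.X/..X depth 6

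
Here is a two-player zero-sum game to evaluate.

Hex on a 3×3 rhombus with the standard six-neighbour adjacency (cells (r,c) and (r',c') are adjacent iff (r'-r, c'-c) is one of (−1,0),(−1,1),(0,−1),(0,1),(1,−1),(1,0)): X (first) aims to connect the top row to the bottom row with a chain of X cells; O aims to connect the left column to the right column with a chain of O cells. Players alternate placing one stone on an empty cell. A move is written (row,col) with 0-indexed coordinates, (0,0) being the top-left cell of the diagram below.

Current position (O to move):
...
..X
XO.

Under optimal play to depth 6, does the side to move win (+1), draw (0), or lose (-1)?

value(.../..X/XO., O) = -1

ply 1, O at .../..X/XO. | (0,0)=-1→O../..X/XO.*; (0,1)=-1→.O./..X/XO.; (0,2)=-1→..O/..X/XO.; (1,0)=-1→.../O.X/XO.; (1,1)=-1→.../.OX/XO.; (2,2)=-1→.../..X/XOO
ply 2, X at O../..X/XO. | (0,1)=+1→OX./..X/XO.*; (0,2)=+1→O.X/..X/XO.; (1,0)=+1→O../X.X/XO.; (1,1)=+1→O../.XX/XO.; (2,2)=+1→O../..X/XOX
ply 3, O at OX./..X/XO. | (0,2)=-1→OXO/..X/XO.*; (1,0)=-1→OX./O.X/XO.; (1,1)=-1→OX./.OX/XO.; (2,2)=-1→OX./..X/XOO
ply 4, X at OXO/..X/XO. | (1,0)=+1→OXO/X.X/XO.*; (1,1)=+1→OXO/.XX/XO.; (2,2)=+1→OXO/..X/XOX
ply 5: OXO/X.X/XO. is terminal -1 (O); from .../..X/XO. depth 6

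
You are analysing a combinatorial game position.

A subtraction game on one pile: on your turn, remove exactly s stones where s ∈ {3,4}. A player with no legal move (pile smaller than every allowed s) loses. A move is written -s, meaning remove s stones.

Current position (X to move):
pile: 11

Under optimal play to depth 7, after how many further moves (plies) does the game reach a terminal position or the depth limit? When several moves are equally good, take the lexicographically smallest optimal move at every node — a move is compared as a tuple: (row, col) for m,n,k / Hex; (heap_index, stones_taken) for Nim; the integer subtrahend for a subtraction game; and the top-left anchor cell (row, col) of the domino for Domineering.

[11] X move#1: -3:+1/8*, -4:+1/7
[8] O move#2: -3:-1/5*, -4:-1/4
[5] X move#3: -3:+1/2*, -4:+1/1
[2] end (terminal -1, O#4); searched 11 to 7

PV length from [11]: 3 plies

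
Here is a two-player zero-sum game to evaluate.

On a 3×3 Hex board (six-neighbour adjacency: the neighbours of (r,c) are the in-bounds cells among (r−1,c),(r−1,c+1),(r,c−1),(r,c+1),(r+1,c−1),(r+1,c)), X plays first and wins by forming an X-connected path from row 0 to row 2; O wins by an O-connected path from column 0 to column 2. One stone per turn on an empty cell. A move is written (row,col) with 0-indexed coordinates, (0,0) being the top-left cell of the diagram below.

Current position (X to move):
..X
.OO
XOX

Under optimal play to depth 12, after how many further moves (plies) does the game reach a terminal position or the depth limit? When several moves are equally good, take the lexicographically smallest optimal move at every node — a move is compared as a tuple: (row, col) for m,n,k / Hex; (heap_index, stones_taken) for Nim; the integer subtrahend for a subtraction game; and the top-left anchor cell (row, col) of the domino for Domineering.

ply 1, X at ..X/.OO/XOX | (0,0)=-1→X.X/.OO/XOX; (0,1)=-1→.XX/.OO/XOX; (1,0)=+1→..X/XOO/XOX*
ply 2, O at ..X/XOO/XOX | (0,0)=-1→O.X/XOO/XOX*; (0,1)=-1→.OX/XOO/XOX
ply 3, X at O.X/XOO/XOX | (0,1)=+1→OXX/XOO/XOX*
ply 4: OXX/XOO/XOX is terminal -1 (O); from ..X/.OO/XOX depth 12

PV length from [..X/.OO/XOX]: 3 plies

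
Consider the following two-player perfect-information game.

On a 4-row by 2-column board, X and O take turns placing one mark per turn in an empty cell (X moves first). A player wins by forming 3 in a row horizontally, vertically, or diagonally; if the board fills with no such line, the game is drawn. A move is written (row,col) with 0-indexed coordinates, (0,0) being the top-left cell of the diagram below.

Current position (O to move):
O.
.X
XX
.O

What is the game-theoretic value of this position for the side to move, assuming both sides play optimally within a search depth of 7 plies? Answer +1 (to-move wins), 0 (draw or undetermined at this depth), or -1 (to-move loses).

[O./.X/XX/.O] O move#1: (0,1):+0/OO/.X/XX/.O*, (1,0):-1/O./OX/XX/.O, (3,0):-1/O./.X/XX/OO
[OO/.X/XX/.O] X move#2: (1,0):+0/OO/XX/XX/.O*, (3,0):+0/OO/.X/XX/XO
[OO/XX/XX/.O] O move#3: (3,0):+0/OO/XX/XX/OO*
[OO/XX/XX/OO] end (terminal +0, X#4); searched O./.X/XX/.O to 7

value(O./.X/XX/.O, O) = 0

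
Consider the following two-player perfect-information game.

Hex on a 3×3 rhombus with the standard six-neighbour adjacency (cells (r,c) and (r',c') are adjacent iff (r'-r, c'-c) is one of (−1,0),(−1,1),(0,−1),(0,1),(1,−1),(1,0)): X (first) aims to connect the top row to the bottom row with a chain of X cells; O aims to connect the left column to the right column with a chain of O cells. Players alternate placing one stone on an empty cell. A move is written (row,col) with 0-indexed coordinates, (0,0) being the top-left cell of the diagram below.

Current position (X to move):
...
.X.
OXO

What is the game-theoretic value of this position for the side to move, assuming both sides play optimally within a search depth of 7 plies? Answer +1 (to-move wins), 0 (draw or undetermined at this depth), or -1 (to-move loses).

ply 1, X at .../.X./OXO | (0,0)=+1→X../.X./OXO*; (0,1)=+1→.X./.X./OXO; (0,2)=+1→..X/.X./OXO; (1,0)=+1→.../XX./OXO; (1,2)=+1→.../.XX/OXO
ply 2, O at X../.X./OXO | (0,1)=-1→XO./.X./OXO*; (0,2)=-1→X.O/.X./OXO; (1,0)=-1→X../OX./OXO; (1,2)=-1→X../.XO/OXO
ply 3, X at XO./.X./OXO | (0,2)=+1→XOX/.X./OXO*; (1,0)=+1→XO./XX./OXO; (1,2)=+1→XO./.XX/OXO
ply 4: XOX/.X./OXO is terminal -1 (O); from .../.X./OXO depth 7

value(.../.X./OXO, X) = +1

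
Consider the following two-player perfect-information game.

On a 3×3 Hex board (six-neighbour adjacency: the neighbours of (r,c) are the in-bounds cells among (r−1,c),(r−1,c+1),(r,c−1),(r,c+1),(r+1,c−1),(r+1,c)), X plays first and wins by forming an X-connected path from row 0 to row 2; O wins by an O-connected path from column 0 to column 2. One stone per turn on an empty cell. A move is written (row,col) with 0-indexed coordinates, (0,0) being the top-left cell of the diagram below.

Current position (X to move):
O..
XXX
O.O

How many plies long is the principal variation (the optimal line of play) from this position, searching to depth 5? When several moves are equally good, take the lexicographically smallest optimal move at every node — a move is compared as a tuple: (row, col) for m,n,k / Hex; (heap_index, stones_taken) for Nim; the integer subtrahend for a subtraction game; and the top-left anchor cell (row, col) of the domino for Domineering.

p1 X@[O../XXX/O.O]: (0,1)[OX./XXX/O.O]-1 (0,2)[O.X/XXX/O.O]-1 (2,1)[O../XXX/OXO]+1*
p2 O@[O../XXX/OXO]: (0,1)[OO./XXX/OXO]-1* (0,2)[O.O/XXX/OXO]-1
p3 X@[OO./XXX/OXO]: (0,2)[OOX/XXX/OXO]+1*
p4 O@[OOX/XXX/OXO] terminal -1; root [O../XXX/O.O] d5

PV length from [O../XXX/O.O]: 3 plies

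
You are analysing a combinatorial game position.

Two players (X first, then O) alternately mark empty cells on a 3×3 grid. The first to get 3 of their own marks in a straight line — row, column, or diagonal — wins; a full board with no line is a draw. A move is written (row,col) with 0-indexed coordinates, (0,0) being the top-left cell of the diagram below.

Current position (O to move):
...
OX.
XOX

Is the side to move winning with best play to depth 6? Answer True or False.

O winning at [.../OX./XOX]: False

[.../OX./XOX] O move#1: (0,0):-1/O../OX./XOX*, (0,1):-1/.O./OX./XOX, (0,2):-1/..O/OX./XOX, (1,2):-1/.../OXO/XOX
[O../OX./XOX] X move#2: (0,1):+0/OX./OX./XOX, (0,2):+1/O.X/OX./XOX*, (1,2):+0/O../OXX/XOX
[O.X/OX./XOX] end (terminal -1, O#3); searched .../OX./XOX to 6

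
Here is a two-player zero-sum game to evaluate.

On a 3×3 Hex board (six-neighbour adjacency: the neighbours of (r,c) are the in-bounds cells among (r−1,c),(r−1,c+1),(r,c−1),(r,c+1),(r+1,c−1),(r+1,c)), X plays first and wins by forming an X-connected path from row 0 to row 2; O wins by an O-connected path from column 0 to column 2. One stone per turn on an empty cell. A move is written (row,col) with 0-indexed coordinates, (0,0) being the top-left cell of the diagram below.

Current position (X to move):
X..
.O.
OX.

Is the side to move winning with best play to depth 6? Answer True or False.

p1 X@[X../.O./OX.]: (0,1)[XX./.O./OX.]-1* (0,2)[X.X/.O./OX.]-1 (1,0)[X../XO./OX.]-1 (1,2)[X../.OX/OX.]-1 (2,2)[X../.O./OXX]-1
p2 O@[XX./.O./OX.]: (0,2)[XXO/.O./OX.]+1* (1,0)[XX./OO./OX.]+1 (1,2)[XX./.OO/OX.]+1 (2,2)[XX./.O./OXO]+1
p3 X@[XXO/.O./OX.] terminal -1; root [X../.O./OX.] d6

X winning at [X../.O./OX.]: False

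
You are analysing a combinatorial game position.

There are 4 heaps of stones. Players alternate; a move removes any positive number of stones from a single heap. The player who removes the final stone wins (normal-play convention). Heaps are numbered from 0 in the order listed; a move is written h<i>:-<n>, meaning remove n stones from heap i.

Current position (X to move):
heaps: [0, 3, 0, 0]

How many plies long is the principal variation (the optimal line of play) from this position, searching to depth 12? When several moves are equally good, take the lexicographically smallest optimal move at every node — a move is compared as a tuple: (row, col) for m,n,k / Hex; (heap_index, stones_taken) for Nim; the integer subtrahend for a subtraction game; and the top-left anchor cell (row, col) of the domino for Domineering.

p1 X@[(0,3,0,0)]: h1:-1[(0,2,0,0)]-1 h1:-2[(0,1,0,0)]-1 h1:-3[(0,0,0,0)]+1*
p2 O@[(0,0,0,0)] terminal -1; root [(0,3,0,0)] d12

PV length from [(0,3,0,0)]: 1 ply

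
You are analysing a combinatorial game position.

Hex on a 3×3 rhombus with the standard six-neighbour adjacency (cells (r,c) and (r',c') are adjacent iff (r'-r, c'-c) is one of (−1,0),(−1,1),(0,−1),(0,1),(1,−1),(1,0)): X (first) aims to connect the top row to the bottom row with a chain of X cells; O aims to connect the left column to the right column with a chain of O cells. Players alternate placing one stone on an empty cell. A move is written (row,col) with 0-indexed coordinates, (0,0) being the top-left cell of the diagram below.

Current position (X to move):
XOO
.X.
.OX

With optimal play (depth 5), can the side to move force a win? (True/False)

X winning at [XOO/.X./.OX]: True

p1 X@[XOO/.X./.OX]: (1,0)[XOO/XX./.OX]+1* (1,2)[XOO/.XX/.OX]-1 (2,0)[XOO/.X./XOX]-1
p2 O@[XOO/XX./.OX]: (1,2)[XOO/XXO/.OX]-1* (2,0)[XOO/XX./OOX]-1
p3 X@[XOO/XXO/.OX]: (2,0)[XOO/XXO/XOX]+1*
p4 O@[XOO/XXO/XOX] terminal -1; root [XOO/.X./.OX] d5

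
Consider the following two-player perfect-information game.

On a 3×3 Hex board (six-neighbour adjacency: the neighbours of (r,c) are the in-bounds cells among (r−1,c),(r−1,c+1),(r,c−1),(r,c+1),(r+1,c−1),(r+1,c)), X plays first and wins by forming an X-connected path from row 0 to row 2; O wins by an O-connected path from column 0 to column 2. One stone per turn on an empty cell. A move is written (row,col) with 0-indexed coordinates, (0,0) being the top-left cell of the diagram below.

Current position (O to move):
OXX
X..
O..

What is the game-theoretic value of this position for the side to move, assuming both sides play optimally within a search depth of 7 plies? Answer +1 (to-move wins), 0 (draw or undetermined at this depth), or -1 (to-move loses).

p1 O@[OXX/X../O..]: (1,1)[OXX/XO./O..]-1 (1,2)[OXX/X.O/O..]+1* (2,1)[OXX/X../OO.]+1 (2,2)[OXX/X../O.O]-1
p2 X@[OXX/X.O/O..]: (1,1)[OXX/XXO/O..]-1* (2,1)[OXX/X.O/OX.]-1 (2,2)[OXX/X.O/O.X]-1
p3 O@[OXX/XXO/O..]: (2,1)[OXX/XXO/OO.]+1* (2,2)[OXX/XXO/O.O]-1
p4 X@[OXX/XXO/OO.] terminal -1; root [OXX/X../O..] d7

value(OXX/X../O.., O) = +1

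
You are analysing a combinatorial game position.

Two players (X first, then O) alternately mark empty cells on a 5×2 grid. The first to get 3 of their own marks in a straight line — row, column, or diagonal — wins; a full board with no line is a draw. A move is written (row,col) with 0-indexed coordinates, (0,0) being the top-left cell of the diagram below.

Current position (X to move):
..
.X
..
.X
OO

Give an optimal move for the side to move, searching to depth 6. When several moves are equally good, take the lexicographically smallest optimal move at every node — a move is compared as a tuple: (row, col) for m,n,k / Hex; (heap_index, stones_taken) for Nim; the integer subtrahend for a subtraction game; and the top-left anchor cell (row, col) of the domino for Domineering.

X's best at [../.X/../.X/OO]: (1,0)

[../.X/../.X/OO] X move#1: (0,0):+0/X./.X/../.X/OO, (0,1):+0/.X/.X/../.X/OO, (1,0):+1/../XX/../.X/OO*, (2,0):+1/../.X/X./.X/OO, (2,1):+1/../.X/.X/.X/OO, (3,0):+0/../.X/../XX/OO
[../XX/../.X/OO] O move#2: (0,0):-1/O./XX/../.X/OO*, (0,1):-1/.O/XX/../.X/OO, (2,0):-1/../XX/O./.X/OO, (2,1):-1/../XX/.O/.X/OO, (3,0):-1/../XX/../OX/OO
[O./XX/../.X/OO] X move#3: (0,1):+0/OX/XX/../.X/OO, (2,0):+1/O./XX/X./.X/OO*, (2,1):+1/O./XX/.X/.X/OO, (3,0):+1/O./XX/../XX/OO
[O./XX/X./.X/OO] O move#4: (0,1):-1/OO/XX/X./.X/OO*, (2,1):-1/O./XX/XO/.X/OO, (3,0):-1/O./XX/X./OX/OO
[OO/XX/X./.X/OO] X move#5: (2,1):+1/OO/XX/XX/.X/OO*, (3,0):+1/OO/XX/X./XX/OO
[OO/XX/XX/.X/OO] end (terminal -1, O#6); searched ../.X/../.X/OO to 6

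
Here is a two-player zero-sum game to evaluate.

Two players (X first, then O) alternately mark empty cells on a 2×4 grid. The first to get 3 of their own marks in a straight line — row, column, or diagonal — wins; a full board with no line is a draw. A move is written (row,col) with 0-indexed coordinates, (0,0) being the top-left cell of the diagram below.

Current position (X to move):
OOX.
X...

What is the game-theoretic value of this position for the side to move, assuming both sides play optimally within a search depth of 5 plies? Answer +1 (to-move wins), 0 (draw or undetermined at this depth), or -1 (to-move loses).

p1 X@[OOX./X...]: (0,3)[OOXX/X...]+0* (1,1)[OOX./XX..]+0 (1,2)[OOX./X.X.]+0 (1,3)[OOX./X..X]+0
p2 O@[OOXX/X...]: (1,1)[OOXX/XO..]+0* (1,2)[OOXX/X.O.]+0 (1,3)[OOXX/X..O]+0
p3 X@[OOXX/XO..]: (1,2)[OOXX/XOX.]+0* (1,3)[OOXX/XO.X]+0
p4 O@[OOXX/XOX.]: (1,3)[OOXX/XOXO]+0*
p5 X@[OOXX/XOXO] terminal +0; root [OOX./X...] d5

value(OOX./X..., X) = 0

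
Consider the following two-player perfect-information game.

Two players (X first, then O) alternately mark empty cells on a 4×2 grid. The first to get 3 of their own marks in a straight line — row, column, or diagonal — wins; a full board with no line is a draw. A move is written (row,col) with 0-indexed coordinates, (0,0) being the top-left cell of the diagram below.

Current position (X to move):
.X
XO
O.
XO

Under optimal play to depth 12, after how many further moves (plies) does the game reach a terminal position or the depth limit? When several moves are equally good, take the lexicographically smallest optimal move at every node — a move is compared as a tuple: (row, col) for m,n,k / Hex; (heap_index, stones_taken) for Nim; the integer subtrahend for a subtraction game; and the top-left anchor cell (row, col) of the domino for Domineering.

PV length from [.X/XO/O./XO]: 2 plies

p1 X@[.X/XO/O./XO]: (0,0)[XX/XO/O./XO]-1 (2,1)[.X/XO/OX/XO]+0*
p2 O@[.X/XO/OX/XO]: (0,0)[OX/XO/OX/XO]+0*
p3 X@[OX/XO/OX/XO] terminal +0; root [.X/XO/O./XO] d12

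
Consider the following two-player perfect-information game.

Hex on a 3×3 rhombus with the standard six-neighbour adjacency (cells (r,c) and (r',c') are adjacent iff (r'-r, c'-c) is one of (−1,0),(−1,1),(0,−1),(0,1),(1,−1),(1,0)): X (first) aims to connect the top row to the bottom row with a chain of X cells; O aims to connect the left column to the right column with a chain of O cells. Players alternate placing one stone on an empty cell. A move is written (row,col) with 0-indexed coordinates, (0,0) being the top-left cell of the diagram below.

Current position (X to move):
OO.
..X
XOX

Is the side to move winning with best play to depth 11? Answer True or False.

[OO./..X/XOX] X move#1: (0,2):+1/OOX/..X/XOX*, (1,0):-1/OO./X.X/XOX, (1,1):-1/OO./.XX/XOX
[OOX/..X/XOX] end (terminal -1, O#2); searched OO./..X/XOX to 11

X winning at [OO./..X/XOX]: True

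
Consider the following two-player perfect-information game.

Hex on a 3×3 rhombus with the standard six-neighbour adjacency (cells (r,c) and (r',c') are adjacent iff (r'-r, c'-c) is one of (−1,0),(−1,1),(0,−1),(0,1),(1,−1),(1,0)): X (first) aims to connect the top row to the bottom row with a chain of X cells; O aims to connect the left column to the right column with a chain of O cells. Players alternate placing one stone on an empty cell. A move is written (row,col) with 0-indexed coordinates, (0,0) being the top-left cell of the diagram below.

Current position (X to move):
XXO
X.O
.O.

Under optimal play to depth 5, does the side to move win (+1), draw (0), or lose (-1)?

ply 1, X at XXO/X.O/.O. | (1,1)=-1→XXO/XXO/.O.; (2,0)=+1→XXO/X.O/XO.*; (2,2)=-1→XXO/X.O/.OX
ply 2: XXO/X.O/XO. is terminal -1 (O); from XXO/X.O/.O. depth 5

value(XXO/X.O/.O., X) = +1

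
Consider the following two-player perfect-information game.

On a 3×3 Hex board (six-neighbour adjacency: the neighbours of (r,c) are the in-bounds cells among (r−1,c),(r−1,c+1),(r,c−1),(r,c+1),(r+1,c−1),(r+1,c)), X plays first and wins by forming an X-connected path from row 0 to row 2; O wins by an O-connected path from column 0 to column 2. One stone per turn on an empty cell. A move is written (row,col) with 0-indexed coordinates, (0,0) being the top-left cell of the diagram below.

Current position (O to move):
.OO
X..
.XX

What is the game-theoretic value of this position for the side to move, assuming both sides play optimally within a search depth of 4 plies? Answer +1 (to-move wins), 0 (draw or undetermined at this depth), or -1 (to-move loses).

p1 O@[.OO/X../.XX]: (0,0)[OOO/X../.XX]+1* (1,1)[.OO/XO./.XX]+1 (1,2)[.OO/X.O/.XX]-1 (2,0)[.OO/X../OXX]+1
p2 X@[OOO/X../.XX] terminal -1; root [.OO/X../.XX] d4

value(.OO/X../.XX, O) = +1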